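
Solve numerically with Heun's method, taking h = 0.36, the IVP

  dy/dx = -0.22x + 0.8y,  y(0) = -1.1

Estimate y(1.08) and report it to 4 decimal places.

-2.7518

Heun: k1 = f(x_n, y_n); k2 = f(x_n + h, y_n + h·k1); y_{n+1} = y_n + (h/2)·(k1 + k2).
x=0.000000, y=-1.100000:
  k1 = f(0.000000, -1.100000) = -0.880000
  k2 = f(0.360000, -1.416800) = -1.212640
  y ← -1.100000 + (0.36/2)·(-0.880000 + (-1.212640)) = -1.476675
x=0.360000, y=-1.476675:
  k1 = f(0.360000, -1.476675) = -1.260540
  k2 = f(0.720000, -1.930470) = -1.702776
  y ← -1.476675 + (0.36/2)·(-1.260540 + (-1.702776)) = -2.010072
x=0.720000, y=-2.010072:
  k1 = f(0.720000, -2.010072) = -1.766458
  k2 = f(1.080000, -2.645997) = -2.354397
  y ← -2.010072 + (0.36/2)·(-1.766458 + (-2.354397)) = -2.751826
y(1.08) ≈ -2.7518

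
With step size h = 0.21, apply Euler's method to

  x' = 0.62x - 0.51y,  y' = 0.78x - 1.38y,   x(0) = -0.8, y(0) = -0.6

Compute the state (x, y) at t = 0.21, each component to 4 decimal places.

-0.8399, -0.5572

Euler on (x,y): x_{n+1} = x_n + h·x', y_{n+1} = y_n + h·y'.
0.000000: (-0.800000, -0.600000); f=(-0.190000, 0.204000) → (-0.839900, -0.557160)
(x(0.21), y(0.21)) ≈ (-0.8399, -0.5572)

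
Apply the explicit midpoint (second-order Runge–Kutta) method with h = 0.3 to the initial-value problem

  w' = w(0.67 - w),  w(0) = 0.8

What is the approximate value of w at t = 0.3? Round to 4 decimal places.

0.7731

Midpoint: k1 = f(t_n, w_n); k2 = f(t_n + h/2, w_n + (h/2)·k1); w_{n+1} = w_n + h·k2.
t=0.000000, w=0.800000:
  k1 = f(0.000000, 0.800000) = -0.104000
  k2 = f(0.150000, 0.784400) = -0.089735
  w ← 0.800000 + 0.3·(-0.089735) = 0.773079
w(0.3) ≈ 0.7731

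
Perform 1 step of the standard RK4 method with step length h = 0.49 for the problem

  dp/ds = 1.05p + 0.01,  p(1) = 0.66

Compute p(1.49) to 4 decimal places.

RK4: k1 = f(s_n, p_n); k2 = f(s_n + h/2, p_n + (h/2)·k1); k3 = f(s_n + h/2, p_n + (h/2)·k2); k4 = f(s_n + h, p_n + h·k3); p_{n+1} = p_n + (h/6)·(k1 + 2k2 + 2k3 + k4).
s=1.000000, p=0.660000:
  k1 = f(1.000000, 0.660000) = 0.703000
  k2 = f(1.245000, 0.832235) = 0.883847
  k3 = f(1.245000, 0.876542) = 0.930370
  k4 = f(1.490000, 1.115881) = 1.181675
  p ← 0.660000 + (0.49/6)·(k1 + 2k2 + 2k3 + k4) = 1.110237
p(1.49) ≈ 1.1102

1.1102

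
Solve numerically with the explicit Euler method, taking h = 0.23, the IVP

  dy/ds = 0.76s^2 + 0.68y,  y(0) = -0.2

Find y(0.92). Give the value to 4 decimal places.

Euler: y_{n+1} = y_n + h·f(s_n, y_n).
s=0.000000, y=-0.200000: f=-0.136000 → y ← -0.200000 + 0.23·(-0.136000) = -0.231280
s=0.230000, y=-0.231280: f=-0.117066 → y ← -0.231280 + 0.23·(-0.117066) = -0.258205
s=0.460000, y=-0.258205: f=-0.014764 → y ← -0.258205 + 0.23·(-0.014764) = -0.261601
s=0.690000, y=-0.261601: f=0.183947 → y ← -0.261601 + 0.23·0.183947 = -0.219293
y(0.92) ≈ -0.2193

-0.2193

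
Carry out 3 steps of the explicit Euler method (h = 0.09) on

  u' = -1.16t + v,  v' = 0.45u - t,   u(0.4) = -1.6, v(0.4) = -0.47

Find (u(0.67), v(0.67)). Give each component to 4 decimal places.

Euler on (u,v): u_{n+1} = u_n + h·u', v_{n+1} = v_n + h·v'.
0.400000: (-1.600000, -0.470000); f=(-0.934000, -1.120000) → (-1.684060, -0.570800)
0.490000: (-1.684060, -0.570800); f=(-1.139200, -1.247827) → (-1.786588, -0.683104)
0.580000: (-1.786588, -0.683104); f=(-1.355904, -1.383965) → (-1.908619, -0.807661)
(u(0.67), v(0.67)) ≈ (-1.9086, -0.8077)

-1.9086, -0.8077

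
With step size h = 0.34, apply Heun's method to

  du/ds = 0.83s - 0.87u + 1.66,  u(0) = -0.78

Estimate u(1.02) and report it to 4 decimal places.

Heun: k1 = f(s_n, u_n); k2 = f(s_n + h, u_n + h·k1); u_{n+1} = u_n + (h/2)·(k1 + k2).
s=0.000000, u=-0.780000:
  k1 = f(0.000000, -0.780000) = 2.338600
  k2 = f(0.340000, 0.015124) = 1.929042
  u ← -0.780000 + (0.34/2)·(2.338600 + 1.929042) = -0.054501
s=0.340000, u=-0.054501:
  k1 = f(0.340000, -0.054501) = 1.989616
  k2 = f(0.680000, 0.621969) = 1.683287
  u ← -0.054501 + (0.34/2)·(1.989616 + 1.683287) = 0.569893
s=0.680000, u=0.569893:
  k1 = f(0.680000, 0.569893) = 1.728593
  k2 = f(1.020000, 1.157614) = 1.499475
  u ← 0.569893 + (0.34/2)·(1.728593 + 1.499475) = 1.118664
u(1.02) ≈ 1.1187

1.1187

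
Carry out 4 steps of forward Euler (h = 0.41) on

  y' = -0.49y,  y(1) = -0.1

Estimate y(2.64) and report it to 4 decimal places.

-0.0408

Euler: y_{n+1} = y_n + h·f(s_n, y_n).
s=1.000000, y=-0.100000: f=0.049000 → y ← -0.100000 + 0.41·0.049000 = -0.079910
s=1.410000, y=-0.079910: f=0.039156 → y ← -0.079910 + 0.41·0.039156 = -0.063856
s=1.820000, y=-0.063856: f=0.031289 → y ← -0.063856 + 0.41·0.031289 = -0.051027
s=2.230000, y=-0.051027: f=0.025003 → y ← -0.051027 + 0.41·0.025003 = -0.040776
y(2.64) ≈ -0.0408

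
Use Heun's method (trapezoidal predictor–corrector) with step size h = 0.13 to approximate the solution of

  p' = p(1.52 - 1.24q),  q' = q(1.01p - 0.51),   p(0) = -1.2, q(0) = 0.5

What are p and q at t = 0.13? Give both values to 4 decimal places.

-1.3607, 0.3970

Heun on (p,q): k1 = f(t_n, state_n); k2 = f(t_n + h, state_n + h·k1); state_{n+1} = state_n + (h/2)·(k1 + k2).
0.000000: (-1.200000, 0.500000)
  k1 = (-1.080000, -0.861000)
  predictor → (-1.340400, 0.388070)
  k2 = (-1.392398, -0.723286)
  → (-1.360706, 0.397021)
(p(0.13), q(0.13)) ≈ (-1.3607, 0.3970)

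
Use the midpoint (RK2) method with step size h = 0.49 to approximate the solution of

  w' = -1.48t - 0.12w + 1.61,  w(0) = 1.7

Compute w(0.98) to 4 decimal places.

2.3091

Midpoint: k1 = f(t_n, w_n); k2 = f(t_n + h/2, w_n + (h/2)·k1); w_{n+1} = w_n + h·k2.
t=0.000000, w=1.700000:
  k1 = f(0.000000, 1.700000) = 1.406000
  k2 = f(0.245000, 2.044470) = 1.002064
  w ← 1.700000 + 0.49·1.002064 = 2.191011
t=0.490000, w=2.191011:
  k1 = f(0.490000, 2.191011) = 0.621879
  k2 = f(0.735000, 2.343371) = 0.240995
  w ← 2.191011 + 0.49·0.240995 = 2.309099
w(0.98) ≈ 2.3091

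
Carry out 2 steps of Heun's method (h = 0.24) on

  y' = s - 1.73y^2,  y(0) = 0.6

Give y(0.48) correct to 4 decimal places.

0.4999

Heun: k1 = f(s_n, y_n); k2 = f(s_n + h, y_n + h·k1); y_{n+1} = y_n + (h/2)·(k1 + k2).
s=0.000000, y=0.600000:
  k1 = f(0.000000, 0.600000) = -0.622800
  k2 = f(0.240000, 0.450528) = -0.111148
  y ← 0.600000 + (0.24/2)·(-0.622800 + (-0.111148)) = 0.511926
s=0.240000, y=0.511926:
  k1 = f(0.240000, 0.511926) = -0.213379
  k2 = f(0.480000, 0.460715) = 0.112792
  y ← 0.511926 + (0.24/2)·(-0.213379 + 0.112792) = 0.499856
y(0.48) ≈ 0.4999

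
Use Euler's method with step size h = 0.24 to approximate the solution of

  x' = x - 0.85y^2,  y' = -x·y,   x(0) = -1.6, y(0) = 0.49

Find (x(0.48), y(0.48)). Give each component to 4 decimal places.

Euler on (x,y): x_{n+1} = x_n + h·x', y_{n+1} = y_n + h·y'.
0.000000: (-1.600000, 0.490000); f=(-1.804085, 0.784000) → (-2.032980, 0.678160)
0.240000: (-2.032980, 0.678160); f=(-2.423896, 1.378686) → (-2.614715, 1.009045)
(x(0.48), y(0.48)) ≈ (-2.6147, 1.0090)

-2.6147, 1.0090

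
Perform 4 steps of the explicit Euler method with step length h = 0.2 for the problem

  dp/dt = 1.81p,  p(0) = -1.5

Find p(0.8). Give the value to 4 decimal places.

-5.1618

Euler: p_{n+1} = p_n + h·f(t_n, p_n).
t=0.000000, p=-1.500000: f=-2.715000 → p ← -1.500000 + 0.2·(-2.715000) = -2.043000
t=0.200000, p=-2.043000: f=-3.697830 → p ← -2.043000 + 0.2·(-3.697830) = -2.782566
t=0.400000, p=-2.782566: f=-5.036444 → p ← -2.782566 + 0.2·(-5.036444) = -3.789855
t=0.600000, p=-3.789855: f=-6.859637 → p ← -3.789855 + 0.2·(-6.859637) = -5.161782
p(0.8) ≈ -5.1618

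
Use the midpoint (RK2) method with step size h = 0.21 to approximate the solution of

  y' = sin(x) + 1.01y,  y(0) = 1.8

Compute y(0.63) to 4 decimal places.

Midpoint: k1 = f(x_n, y_n); k2 = f(x_n + h/2, y_n + (h/2)·k1); y_{n+1} = y_n + h·k2.
x=0.000000, y=1.800000:
  k1 = f(0.000000, 1.800000) = 1.818000
  k2 = f(0.105000, 1.990890) = 2.115606
  y ← 1.800000 + 0.21·2.115606 = 2.244277
x=0.210000, y=2.244277:
  k1 = f(0.210000, 2.244277) = 2.475180
  k2 = f(0.315000, 2.504171) = 2.839029
  y ← 2.244277 + 0.21·2.839029 = 2.840473
x=0.420000, y=2.840473:
  k1 = f(0.420000, 2.840473) = 3.276639
  k2 = f(0.525000, 3.184520) = 3.717579
  y ← 2.840473 + 0.21·3.717579 = 3.621165
y(0.63) ≈ 3.6212

3.6212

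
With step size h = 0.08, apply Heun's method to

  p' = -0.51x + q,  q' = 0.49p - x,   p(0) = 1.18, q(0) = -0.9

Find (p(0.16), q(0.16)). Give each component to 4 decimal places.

1.0361, -0.8259

Heun on (p,q): k1 = f(x_n, state_n); k2 = f(x_n + h, state_n + h·k1); state_{n+1} = state_n + (h/2)·(k1 + k2).
0.000000: (1.180000, -0.900000)
  k1 = (-0.900000, 0.578200)
  predictor → (1.108000, -0.853744)
  k2 = (-0.894544, 0.462920)
  → (1.108218, -0.858355)
0.080000: (1.108218, -0.858355)
  k1 = (-0.899155, 0.463027)
  predictor → (1.036286, -0.821313)
  k2 = (-0.902913, 0.347780)
  → (1.036136, -0.825923)
(p(0.16), q(0.16)) ≈ (1.0361, -0.8259)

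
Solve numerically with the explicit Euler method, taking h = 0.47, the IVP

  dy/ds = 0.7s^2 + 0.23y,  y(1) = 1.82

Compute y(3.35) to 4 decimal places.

Euler: y_{n+1} = y_n + h·f(s_n, y_n).
s=1.000000, y=1.820000: f=1.118600 → y ← 1.820000 + 0.47·1.118600 = 2.345742
s=1.470000, y=2.345742: f=2.052151 → y ← 2.345742 + 0.47·2.052151 = 3.310253
s=1.940000, y=3.310253: f=3.395878 → y ← 3.310253 + 0.47·3.395878 = 4.906316
s=2.410000, y=4.906316: f=5.194123 → y ← 4.906316 + 0.47·5.194123 = 7.347553
s=2.880000, y=7.347553: f=7.496017 → y ← 7.347553 + 0.47·7.496017 = 10.870681
y(3.35) ≈ 10.8707

10.8707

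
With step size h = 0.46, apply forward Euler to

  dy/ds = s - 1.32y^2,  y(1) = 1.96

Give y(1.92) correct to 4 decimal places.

Euler: y_{n+1} = y_n + h·f(s_n, y_n).
s=1.000000, y=1.960000: f=-4.070912 → y ← 1.960000 + 0.46·(-4.070912) = 0.087380
s=1.460000, y=0.087380: f=1.449921 → y ← 0.087380 + 0.46·1.449921 = 0.754344
y(1.92) ≈ 0.7543

0.7543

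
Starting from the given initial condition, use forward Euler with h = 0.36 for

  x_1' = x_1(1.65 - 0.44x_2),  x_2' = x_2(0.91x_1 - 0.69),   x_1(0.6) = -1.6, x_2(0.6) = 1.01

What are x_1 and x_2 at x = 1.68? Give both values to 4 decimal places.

-5.6967, 0.0000

Euler on (x_1,x_2): x_1_{n+1} = x_1_n + h·x_1', x_2_{n+1} = x_2_n + h·x_2'.
0.600000: (-1.600000, 1.010000); f=(-1.928960, -2.167460) → (-2.294426, 0.229714)
0.960000: (-2.294426, 0.229714); f=(-3.553895, -0.638130) → (-3.573828, -0.000012)
1.320000: (-3.573828, -0.000012); f=(-5.896835, 0.000049) → (-5.696688, 0.000005)
(x_1(1.68), x_2(1.68)) ≈ (-5.6967, 0.0000)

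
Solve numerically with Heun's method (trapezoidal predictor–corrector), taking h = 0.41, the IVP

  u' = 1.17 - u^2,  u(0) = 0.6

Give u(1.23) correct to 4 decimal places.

1.0150

Heun: k1 = f(x_n, u_n); k2 = f(x_n + h, u_n + h·k1); u_{n+1} = u_n + (h/2)·(k1 + k2).
x=0.000000, u=0.600000:
  k1 = f(0.000000, 0.600000) = 0.810000
  k2 = f(0.410000, 0.932100) = 0.301190
  u ← 0.600000 + (0.41/2)·(0.810000 + 0.301190) = 0.827794
x=0.410000, u=0.827794:
  k1 = f(0.410000, 0.827794) = 0.484757
  k2 = f(0.820000, 1.026544) = 0.116207
  u ← 0.827794 + (0.41/2)·(0.484757 + 0.116207) = 0.950991
x=0.820000, u=0.950991:
  k1 = f(0.820000, 0.950991) = 0.265615
  k2 = f(1.230000, 1.059894) = 0.046625
  u ← 0.950991 + (0.41/2)·(0.265615 + 0.046625) = 1.015001
u(1.23) ≈ 1.0150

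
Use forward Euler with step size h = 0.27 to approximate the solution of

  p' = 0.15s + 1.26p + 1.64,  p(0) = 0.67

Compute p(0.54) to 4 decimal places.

2.2506

Euler: p_{n+1} = p_n + h·f(s_n, p_n).
s=0.000000, p=0.670000: f=2.484200 → p ← 0.670000 + 0.27·2.484200 = 1.340734
s=0.270000, p=1.340734: f=3.369825 → p ← 1.340734 + 0.27·3.369825 = 2.250587
p(0.54) ≈ 2.2506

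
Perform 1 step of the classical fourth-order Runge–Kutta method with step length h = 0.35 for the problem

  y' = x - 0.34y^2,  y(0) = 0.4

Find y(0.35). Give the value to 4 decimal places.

0.4411

RK4: k1 = f(x_n, y_n); k2 = f(x_n + h/2, y_n + (h/2)·k1); k3 = f(x_n + h/2, y_n + (h/2)·k2); k4 = f(x_n + h, y_n + h·k3); y_{n+1} = y_n + (h/6)·(k1 + 2k2 + 2k3 + k4).
x=0.000000, y=0.400000:
  k1 = f(0.000000, 0.400000) = -0.054400
  k2 = f(0.175000, 0.390480) = 0.123159
  k3 = f(0.175000, 0.421553) = 0.114580
  k4 = f(0.350000, 0.440103) = 0.284145
  y ← 0.400000 + (0.35/6)·(k1 + 2k2 + 2k3 + k4) = 0.441138
y(0.35) ≈ 0.4411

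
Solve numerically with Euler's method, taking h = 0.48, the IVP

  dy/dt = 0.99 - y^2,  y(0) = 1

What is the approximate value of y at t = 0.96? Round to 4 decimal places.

Euler: y_{n+1} = y_n + h·f(t_n, y_n).
t=0.000000, y=1.000000: f=-0.010000 → y ← 1.000000 + 0.48·(-0.010000) = 0.995200
t=0.480000, y=0.995200: f=-0.000423 → y ← 0.995200 + 0.48·(-0.000423) = 0.994997
y(0.96) ≈ 0.9950

0.9950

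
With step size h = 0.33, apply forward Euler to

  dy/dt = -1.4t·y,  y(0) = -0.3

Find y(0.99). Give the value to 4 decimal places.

Euler: y_{n+1} = y_n + h·f(t_n, y_n).
t=0.000000, y=-0.300000: f=0.000000 → y ← -0.300000 + 0.33·0.000000 = -0.300000
t=0.330000, y=-0.300000: f=0.138600 → y ← -0.300000 + 0.33·0.138600 = -0.254262
t=0.660000, y=-0.254262: f=0.234938 → y ← -0.254262 + 0.33·0.234938 = -0.176732
y(0.99) ≈ -0.1767

-0.1767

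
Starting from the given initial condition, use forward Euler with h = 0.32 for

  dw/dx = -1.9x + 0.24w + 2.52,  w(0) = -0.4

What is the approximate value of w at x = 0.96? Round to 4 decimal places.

1.5117

Euler: w_{n+1} = w_n + h·f(x_n, w_n).
x=0.000000, w=-0.400000: f=2.424000 → w ← -0.400000 + 0.32·2.424000 = 0.375680
x=0.320000, w=0.375680: f=2.002163 → w ← 0.375680 + 0.32·2.002163 = 1.016372
x=0.640000, w=1.016372: f=1.547929 → w ← 1.016372 + 0.32·1.547929 = 1.511710
w(0.96) ≈ 1.5117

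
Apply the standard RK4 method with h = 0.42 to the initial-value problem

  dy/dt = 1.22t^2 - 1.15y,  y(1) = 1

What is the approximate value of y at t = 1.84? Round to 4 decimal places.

RK4: k1 = f(t_n, y_n); k2 = f(t_n + h/2, y_n + (h/2)·k1); k3 = f(t_n + h/2, y_n + (h/2)·k2); k4 = f(t_n + h, y_n + h·k3); y_{n+1} = y_n + (h/6)·(k1 + 2k2 + 2k3 + k4).
t=1.000000, y=1.000000:
  k1 = f(1.000000, 1.000000) = 0.070000
  k2 = f(1.210000, 1.014700) = 0.619297
  k3 = f(1.210000, 1.130052) = 0.486642
  k4 = f(1.420000, 1.204390) = 1.074960
  y ← 1.000000 + (0.42/6)·(k1 + 2k2 + 2k3 + k4) = 1.234979
t=1.420000, y=1.234979:
  k1 = f(1.420000, 1.234979) = 1.039783
  k2 = f(1.630000, 1.453333) = 1.570085
  k3 = f(1.630000, 1.564696) = 1.442017
  k4 = f(1.840000, 1.840626) = 2.013712
  y ← 1.234979 + (0.42/6)·(k1 + 2k2 + 2k3 + k4) = 1.870418
y(1.84) ≈ 1.8704

1.8704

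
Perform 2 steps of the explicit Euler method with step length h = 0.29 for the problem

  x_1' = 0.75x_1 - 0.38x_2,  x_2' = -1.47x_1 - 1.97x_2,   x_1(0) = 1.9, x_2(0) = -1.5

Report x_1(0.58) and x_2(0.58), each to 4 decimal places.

3.1778, -1.6795

Euler on (x_1,x_2): x_1_{n+1} = x_1_n + h·x_1', x_2_{n+1} = x_2_n + h·x_2'.
0.000000: (1.900000, -1.500000); f=(1.995000, 0.162000) → (2.478550, -1.453020)
0.290000: (2.478550, -1.453020); f=(2.411060, -0.781019) → (3.177757, -1.679516)
(x_1(0.58), x_2(0.58)) ≈ (3.1778, -1.6795)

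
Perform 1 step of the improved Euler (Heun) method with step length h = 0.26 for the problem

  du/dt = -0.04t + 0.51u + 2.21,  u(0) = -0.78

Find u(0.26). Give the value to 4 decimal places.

-0.2789

Heun: k1 = f(t_n, u_n); k2 = f(t_n + h, u_n + h·k1); u_{n+1} = u_n + (h/2)·(k1 + k2).
t=0.000000, u=-0.780000:
  k1 = f(0.000000, -0.780000) = 1.812200
  k2 = f(0.260000, -0.308828) = 2.042098
  u ← -0.780000 + (0.26/2)·(1.812200 + 2.042098) = -0.278941
u(0.26) ≈ -0.2789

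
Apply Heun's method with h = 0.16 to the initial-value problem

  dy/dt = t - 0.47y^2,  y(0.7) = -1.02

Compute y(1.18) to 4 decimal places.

Heun: k1 = f(t_n, y_n); k2 = f(t_n + h, y_n + h·k1); y_{n+1} = y_n + (h/2)·(k1 + k2).
t=0.700000, y=-1.020000:
  k1 = f(0.700000, -1.020000) = 0.211012
  k2 = f(0.860000, -0.986238) = 0.402847
  y ← -1.020000 + (0.16/2)·(0.211012 + 0.402847) = -0.970891
t=0.860000, y=-0.970891:
  k1 = f(0.860000, -0.970891) = 0.416964
  k2 = f(1.020000, -0.904177) = 0.635758
  y ← -0.970891 + (0.16/2)·(0.416964 + 0.635758) = -0.886674
t=1.020000, y=-0.886674:
  k1 = f(1.020000, -0.886674) = 0.650491
  k2 = f(1.180000, -0.782595) = 0.892146
  y ← -0.886674 + (0.16/2)·(0.650491 + 0.892146) = -0.763263
y(1.18) ≈ -0.7633

-0.7633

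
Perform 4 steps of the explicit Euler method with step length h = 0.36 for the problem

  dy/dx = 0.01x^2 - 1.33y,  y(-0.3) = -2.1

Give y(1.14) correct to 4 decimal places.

-0.1524

Euler: y_{n+1} = y_n + h·f(x_n, y_n).
x=-0.300000, y=-2.100000: f=2.793900 → y ← -2.100000 + 0.36·2.793900 = -1.094196
x=0.060000, y=-1.094196: f=1.455317 → y ← -1.094196 + 0.36·1.455317 = -0.570282
x=0.420000, y=-0.570282: f=0.760239 → y ← -0.570282 + 0.36·0.760239 = -0.296596
x=0.780000, y=-0.296596: f=0.400557 → y ← -0.296596 + 0.36·0.400557 = -0.152396
y(1.14) ≈ -0.1524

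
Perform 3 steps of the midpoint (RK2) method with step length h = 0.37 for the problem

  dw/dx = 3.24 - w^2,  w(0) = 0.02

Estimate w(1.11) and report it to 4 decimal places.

1.6440

Midpoint: k1 = f(x_n, w_n); k2 = f(x_n + h/2, w_n + (h/2)·k1); w_{n+1} = w_n + h·k2.
x=0.000000, w=0.020000:
  k1 = f(0.000000, 0.020000) = 3.239600
  k2 = f(0.185000, 0.619326) = 2.856435
  w ← 0.020000 + 0.37·2.856435 = 1.076881
x=0.370000, w=1.076881:
  k1 = f(0.370000, 1.076881) = 2.080327
  k2 = f(0.555000, 1.461742) = 1.103312
  w ← 1.076881 + 0.37·1.103312 = 1.485106
x=0.740000, w=1.485106:
  k1 = f(0.740000, 1.485106) = 1.034459
  k2 = f(0.925000, 1.676481) = 0.429411
  w ← 1.485106 + 0.37·0.429411 = 1.643988
w(1.11) ≈ 1.6440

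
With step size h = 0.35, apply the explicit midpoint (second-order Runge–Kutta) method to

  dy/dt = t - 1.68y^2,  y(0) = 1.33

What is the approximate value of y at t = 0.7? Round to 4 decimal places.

0.8411

Midpoint: k1 = f(t_n, y_n); k2 = f(t_n + h/2, y_n + (h/2)·k1); y_{n+1} = y_n + h·k2.
t=0.000000, y=1.330000:
  k1 = f(0.000000, 1.330000) = -2.971752
  k2 = f(0.175000, 0.809943) = -0.927094
  y ← 1.330000 + 0.35·(-0.927094) = 1.005517
t=0.350000, y=1.005517:
  k1 = f(0.350000, 1.005517) = -1.348589
  k2 = f(0.525000, 0.769514) = -0.469815
  y ← 1.005517 + 0.35·(-0.469815) = 0.841082
y(0.7) ≈ 0.8411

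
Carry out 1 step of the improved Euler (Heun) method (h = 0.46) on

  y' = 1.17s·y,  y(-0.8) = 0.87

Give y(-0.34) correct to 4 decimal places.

0.6374

Heun: k1 = f(s_n, y_n); k2 = f(s_n + h, y_n + h·k1); y_{n+1} = y_n + (h/2)·(k1 + k2).
s=-0.800000, y=0.870000:
  k1 = f(-0.800000, 0.870000) = -0.814320
  k2 = f(-0.340000, 0.495413) = -0.197075
  y ← 0.870000 + (0.46/2)·(-0.814320 + (-0.197075)) = 0.637379
y(-0.34) ≈ 0.6374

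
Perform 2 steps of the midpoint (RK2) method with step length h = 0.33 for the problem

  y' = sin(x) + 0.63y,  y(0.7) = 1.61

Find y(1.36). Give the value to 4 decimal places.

Midpoint: k1 = f(x_n, y_n); k2 = f(x_n + h/2, y_n + (h/2)·k1); y_{n+1} = y_n + h·k2.
x=0.700000, y=1.610000:
  k1 = f(0.700000, 1.610000) = 1.658518
  k2 = f(0.865000, 1.883655) = 1.947798
  y ← 1.610000 + 0.33·1.947798 = 2.252773
x=1.030000, y=2.252773:
  k1 = f(1.030000, 2.252773) = 2.276546
  k2 = f(1.195000, 2.628404) = 2.586110
  y ← 2.252773 + 0.33·2.586110 = 3.106190
y(1.36) ≈ 3.1062

3.1062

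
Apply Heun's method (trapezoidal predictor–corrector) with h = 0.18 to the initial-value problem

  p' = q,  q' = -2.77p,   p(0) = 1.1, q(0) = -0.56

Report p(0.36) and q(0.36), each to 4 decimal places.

Heun on (p,q): k1 = f(s_n, state_n); k2 = f(s_n + h, state_n + h·k1); state_{n+1} = state_n + (h/2)·(k1 + k2).
0.000000: (1.100000, -0.560000)
  k1 = (-0.560000, -3.047000)
  predictor → (0.999200, -1.108460)
  k2 = (-1.108460, -2.767784)
  → (0.949839, -1.083331)
0.180000: (0.949839, -1.083331)
  k1 = (-1.083331, -2.631053)
  predictor → (0.754839, -1.556920)
  k2 = (-1.556920, -2.090904)
  → (0.712216, -1.508307)
(p(0.36), q(0.36)) ≈ (0.7122, -1.5083)

0.7122, -1.5083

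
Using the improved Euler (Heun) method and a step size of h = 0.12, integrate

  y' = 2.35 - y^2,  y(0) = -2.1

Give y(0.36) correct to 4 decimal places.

Heun: k1 = f(t_n, y_n); k2 = f(t_n + h, y_n + h·k1); y_{n+1} = y_n + (h/2)·(k1 + k2).
t=0.000000, y=-2.100000:
  k1 = f(0.000000, -2.100000) = -2.060000
  k2 = f(0.120000, -2.347200) = -3.159348
  y ← -2.100000 + (0.12/2)·(-2.060000 + (-3.159348)) = -2.413161
t=0.120000, y=-2.413161:
  k1 = f(0.120000, -2.413161) = -3.473345
  k2 = f(0.240000, -2.829962) = -5.658687
  y ← -2.413161 + (0.12/2)·(-3.473345 + (-5.658687)) = -2.961083
t=0.240000, y=-2.961083:
  k1 = f(0.240000, -2.961083) = -6.418011
  k2 = f(0.360000, -3.731244) = -11.572183
  y ← -2.961083 + (0.12/2)·(-6.418011 + (-11.572183)) = -4.040494
y(0.36) ≈ -4.0405

-4.0405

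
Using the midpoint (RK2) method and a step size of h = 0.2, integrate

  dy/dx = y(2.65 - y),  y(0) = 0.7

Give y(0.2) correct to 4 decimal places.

1.0034

Midpoint: k1 = f(x_n, y_n); k2 = f(x_n + h/2, y_n + (h/2)·k1); y_{n+1} = y_n + h·k2.
x=0.000000, y=0.700000:
  k1 = f(0.000000, 0.700000) = 1.365000
  k2 = f(0.100000, 0.836500) = 1.516993
  y ← 0.700000 + 0.2·1.516993 = 1.003399
y(0.2) ≈ 1.0034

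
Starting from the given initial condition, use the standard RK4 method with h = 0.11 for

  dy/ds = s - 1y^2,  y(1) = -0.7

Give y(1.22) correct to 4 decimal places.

-0.5434

RK4: k1 = f(s_n, y_n); k2 = f(s_n + h/2, y_n + (h/2)·k1); k3 = f(s_n + h/2, y_n + (h/2)·k2); k4 = f(s_n + h, y_n + h·k3); y_{n+1} = y_n + (h/6)·(k1 + 2k2 + 2k3 + k4).
s=1.000000, y=-0.700000:
  k1 = f(1.000000, -0.700000) = 0.510000
  k2 = f(1.055000, -0.671950) = 0.603483
  k3 = f(1.055000, -0.666808) = 0.610367
  k4 = f(1.110000, -0.632860) = 0.709489
  y ← -0.700000 + (0.11/6)·(k1 + 2k2 + 2k3 + k4) = -0.633135
s=1.110000, y=-0.633135:
  k1 = f(1.110000, -0.633135) = 0.709140
  k2 = f(1.165000, -0.594132) = 0.812007
  k3 = f(1.165000, -0.588475) = 0.818698
  k4 = f(1.220000, -0.543078) = 0.925066
  y ← -0.633135 + (0.11/6)·(k1 + 2k2 + 2k3 + k4) = -0.543382
y(1.22) ≈ -0.5434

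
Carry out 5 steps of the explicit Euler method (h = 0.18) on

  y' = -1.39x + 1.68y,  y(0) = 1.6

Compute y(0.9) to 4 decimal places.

Euler: y_{n+1} = y_n + h·f(x_n, y_n).
x=0.000000, y=1.600000: f=2.688000 → y ← 1.600000 + 0.18·2.688000 = 2.083840
x=0.180000, y=2.083840: f=3.250651 → y ← 2.083840 + 0.18·3.250651 = 2.668957
x=0.360000, y=2.668957: f=3.983448 → y ← 2.668957 + 0.18·3.983448 = 3.385978
x=0.540000, y=3.385978: f=4.937843 → y ← 3.385978 + 0.18·4.937843 = 4.274790
x=0.720000, y=4.274790: f=6.180847 → y ← 4.274790 + 0.18·6.180847 = 5.387342
y(0.9) ≈ 5.3873

5.3873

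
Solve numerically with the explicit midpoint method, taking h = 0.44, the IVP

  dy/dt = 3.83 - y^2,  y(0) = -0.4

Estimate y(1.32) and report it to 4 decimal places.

1.7201

Midpoint: k1 = f(t_n, y_n); k2 = f(t_n + h/2, y_n + (h/2)·k1); y_{n+1} = y_n + h·k2.
t=0.000000, y=-0.400000:
  k1 = f(0.000000, -0.400000) = 3.670000
  k2 = f(0.220000, 0.407400) = 3.664025
  y ← -0.400000 + 0.44·3.664025 = 1.212171
t=0.440000, y=1.212171:
  k1 = f(0.440000, 1.212171) = 2.360641
  k2 = f(0.660000, 1.731512) = 0.831866
  y ← 1.212171 + 0.44·0.831866 = 1.578192
t=0.880000, y=1.578192:
  k1 = f(0.880000, 1.578192) = 1.339310
  k2 = f(1.100000, 1.872840) = 0.322470
  y ← 1.578192 + 0.44·0.322470 = 1.720079
y(1.32) ≈ 1.7201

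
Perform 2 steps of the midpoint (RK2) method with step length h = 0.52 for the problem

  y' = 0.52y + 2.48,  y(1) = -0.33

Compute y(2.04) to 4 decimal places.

2.8136

Midpoint: k1 = f(s_n, y_n); k2 = f(s_n + h/2, y_n + (h/2)·k1); y_{n+1} = y_n + h·k2.
s=1.000000, y=-0.330000:
  k1 = f(1.000000, -0.330000) = 2.308400
  k2 = f(1.260000, 0.270184) = 2.620496
  y ← -0.330000 + 0.52·2.620496 = 1.032658
s=1.520000, y=1.032658:
  k1 = f(1.520000, 1.032658) = 3.016982
  k2 = f(1.780000, 1.817073) = 3.424878
  y ← 1.032658 + 0.52·3.424878 = 2.813594
y(2.04) ≈ 2.8136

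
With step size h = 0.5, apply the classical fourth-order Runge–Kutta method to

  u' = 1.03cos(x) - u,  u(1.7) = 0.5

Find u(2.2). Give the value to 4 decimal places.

0.1470

RK4: k1 = f(x_n, u_n); k2 = f(x_n + h/2, u_n + (h/2)·k1); k3 = f(x_n + h/2, u_n + (h/2)·k2); k4 = f(x_n + h, u_n + h·k3); u_{n+1} = u_n + (h/6)·(k1 + 2k2 + 2k3 + k4).
x=1.700000, u=0.500000:
  k1 = f(1.700000, 0.500000) = -0.632710
  k2 = f(1.950000, 0.341823) = -0.723109
  k3 = f(1.950000, 0.319223) = -0.700509
  k4 = f(2.200000, 0.149745) = -0.755902
  u ← 0.500000 + (0.5/6)·(k1 + 2k2 + 2k3 + k4) = 0.147013
u(2.2) ≈ 0.1470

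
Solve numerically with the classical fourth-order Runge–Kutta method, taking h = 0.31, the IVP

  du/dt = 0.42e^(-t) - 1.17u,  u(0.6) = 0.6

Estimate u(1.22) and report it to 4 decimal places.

RK4: k1 = f(t_n, u_n); k2 = f(t_n + h/2, u_n + (h/2)·k1); k3 = f(t_n + h/2, u_n + (h/2)·k2); k4 = f(t_n + h, u_n + h·k3); u_{n+1} = u_n + (h/6)·(k1 + 2k2 + 2k3 + k4).
t=0.600000, u=0.600000:
  k1 = f(0.600000, 0.600000) = -0.471499
  k2 = f(0.755000, 0.526918) = -0.419089
  k3 = f(0.755000, 0.535041) = -0.428594
  k4 = f(0.910000, 0.467136) = -0.377489
  u ← 0.600000 + (0.31/6)·(k1 + 2k2 + 2k3 + k4) = 0.468542
t=0.910000, u=0.468542:
  k1 = f(0.910000, 0.468542) = -0.379134
  k2 = f(1.065000, 0.409776) = -0.334652
  k3 = f(1.065000, 0.416671) = -0.342719
  k4 = f(1.220000, 0.362299) = -0.299893
  u ← 0.468542 + (0.31/6)·(k1 + 2k2 + 2k3 + k4) = 0.363464
u(1.22) ≈ 0.3635

0.3635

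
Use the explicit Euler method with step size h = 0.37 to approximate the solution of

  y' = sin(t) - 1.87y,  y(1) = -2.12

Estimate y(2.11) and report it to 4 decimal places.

0.4440

Euler: y_{n+1} = y_n + h·f(t_n, y_n).
t=1.000000, y=-2.120000: f=4.805871 → y ← -2.120000 + 0.37·4.805871 = -0.341828
t=1.370000, y=-0.341828: f=1.619126 → y ← -0.341828 + 0.37·1.619126 = 0.257249
t=1.740000, y=0.257249: f=0.504664 → y ← 0.257249 + 0.37·0.504664 = 0.443974
y(2.11) ≈ 0.4440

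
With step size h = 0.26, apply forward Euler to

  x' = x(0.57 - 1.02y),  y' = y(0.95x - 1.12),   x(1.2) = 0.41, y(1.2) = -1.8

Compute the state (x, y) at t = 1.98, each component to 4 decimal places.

Euler on (x,y): x_{n+1} = x_n + h·x', y_{n+1} = y_n + h·y'.
1.200000: (0.410000, -1.800000); f=(0.986460, 1.314900) → (0.666480, -1.458126)
1.460000: (0.666480, -1.458126); f=(1.371141, 0.709880) → (1.022976, -1.273557)
1.720000: (1.022976, -1.273557); f=(1.911971, 0.188706) → (1.520089, -1.224493)
(x(1.98), y(1.98)) ≈ (1.5201, -1.2245)

1.5201, -1.2245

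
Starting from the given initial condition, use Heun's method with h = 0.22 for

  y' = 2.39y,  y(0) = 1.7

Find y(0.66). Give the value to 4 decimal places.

7.8331

Heun: k1 = f(x_n, y_n); k2 = f(x_n + h, y_n + h·k1); y_{n+1} = y_n + (h/2)·(k1 + k2).
x=0.000000, y=1.700000:
  k1 = f(0.000000, 1.700000) = 4.063000
  k2 = f(0.220000, 2.593860) = 6.199325
  y ← 1.700000 + (0.22/2)·(4.063000 + 6.199325) = 2.828856
x=0.220000, y=2.828856:
  k1 = f(0.220000, 2.828856) = 6.760965
  k2 = f(0.440000, 4.316268) = 10.315881
  y ← 2.828856 + (0.22/2)·(6.760965 + 10.315881) = 4.707309
x=0.440000, y=4.707309:
  k1 = f(0.440000, 4.707309) = 11.250468
  k2 = f(0.660000, 7.182412) = 17.165964
  y ← 4.707309 + (0.22/2)·(11.250468 + 17.165964) = 7.833116
y(0.66) ≈ 7.8331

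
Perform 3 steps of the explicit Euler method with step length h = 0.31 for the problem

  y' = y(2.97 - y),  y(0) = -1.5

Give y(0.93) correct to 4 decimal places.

-57.2747

Euler: y_{n+1} = y_n + h·f(t_n, y_n).
t=0.000000, y=-1.500000: f=-6.705000 → y ← -1.500000 + 0.31·(-6.705000) = -3.578550
t=0.310000, y=-3.578550: f=-23.434314 → y ← -3.578550 + 0.31·(-23.434314) = -10.843187
t=0.620000, y=-10.843187: f=-149.778975 → y ← -10.843187 + 0.31·(-149.778975) = -57.274669
y(0.93) ≈ -57.2747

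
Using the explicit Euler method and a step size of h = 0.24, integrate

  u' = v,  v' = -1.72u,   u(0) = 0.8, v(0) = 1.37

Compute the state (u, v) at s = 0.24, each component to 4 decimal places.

1.1288, 1.0398

Euler on (u,v): u_{n+1} = u_n + h·u', v_{n+1} = v_n + h·v'.
0.000000: (0.800000, 1.370000); f=(1.370000, -1.376000) → (1.128800, 1.039760)
(u(0.24), v(0.24)) ≈ (1.1288, 1.0398)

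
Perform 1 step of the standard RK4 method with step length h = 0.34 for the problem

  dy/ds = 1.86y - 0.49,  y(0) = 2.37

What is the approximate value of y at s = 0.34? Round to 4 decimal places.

RK4: k1 = f(s_n, y_n); k2 = f(s_n + h/2, y_n + (h/2)·k1); k3 = f(s_n + h/2, y_n + (h/2)·k2); k4 = f(s_n + h, y_n + h·k3); y_{n+1} = y_n + (h/6)·(k1 + 2k2 + 2k3 + k4).
s=0.000000, y=2.370000:
  k1 = f(0.000000, 2.370000) = 3.918200
  k2 = f(0.170000, 3.036094) = 5.157135
  k3 = f(0.170000, 3.246713) = 5.548886
  k4 = f(0.340000, 4.256621) = 7.427316
  y ← 2.370000 + (0.34/6)·(k1 + 2k2 + 2k3 + k4) = 4.226262
y(0.34) ≈ 4.2263

4.2263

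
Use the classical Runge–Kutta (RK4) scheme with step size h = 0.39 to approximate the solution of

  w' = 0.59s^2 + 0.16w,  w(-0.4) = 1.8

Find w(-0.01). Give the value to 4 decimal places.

RK4: k1 = f(s_n, w_n); k2 = f(s_n + h/2, w_n + (h/2)·k1); k3 = f(s_n + h/2, w_n + (h/2)·k2); k4 = f(s_n + h, w_n + h·k3); w_{n+1} = w_n + (h/6)·(k1 + 2k2 + 2k3 + k4).
s=-0.400000, w=1.800000:
  k1 = f(-0.400000, 1.800000) = 0.382400
  k2 = f(-0.205000, 1.874568) = 0.324726
  k3 = f(-0.205000, 1.863321) = 0.322926
  k4 = f(-0.010000, 1.925941) = 0.308210
  w ← 1.800000 + (0.39/6)·(k1 + 2k2 + 2k3 + k4) = 1.929084
w(-0.01) ≈ 1.9291

1.9291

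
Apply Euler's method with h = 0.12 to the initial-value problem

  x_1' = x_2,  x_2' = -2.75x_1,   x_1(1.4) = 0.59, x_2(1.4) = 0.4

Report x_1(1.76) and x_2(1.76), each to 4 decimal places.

Euler on (x_1,x_2): x_1_{n+1} = x_1_n + h·x_1', x_2_{n+1} = x_2_n + h·x_2'.
1.400000: (0.590000, 0.400000); f=(0.400000, -1.622500) → (0.638000, 0.205300)
1.520000: (0.638000, 0.205300); f=(0.205300, -1.754500) → (0.662636, -0.005240)
1.640000: (0.662636, -0.005240); f=(-0.005240, -1.822249) → (0.662007, -0.223910)
(x_1(1.76), x_2(1.76)) ≈ (0.6620, -0.2239)

0.6620, -0.2239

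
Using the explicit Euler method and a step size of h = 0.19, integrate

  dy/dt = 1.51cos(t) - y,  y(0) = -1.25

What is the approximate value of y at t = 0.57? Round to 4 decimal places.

0.0186

Euler: y_{n+1} = y_n + h·f(t_n, y_n).
t=0.000000, y=-1.250000: f=2.760000 → y ← -1.250000 + 0.19·2.760000 = -0.725600
t=0.190000, y=-0.725600: f=2.208426 → y ← -0.725600 + 0.19·2.208426 = -0.305999
t=0.380000, y=-0.305999: f=1.708283 → y ← -0.305999 + 0.19·1.708283 = 0.018575
y(0.57) ≈ 0.0186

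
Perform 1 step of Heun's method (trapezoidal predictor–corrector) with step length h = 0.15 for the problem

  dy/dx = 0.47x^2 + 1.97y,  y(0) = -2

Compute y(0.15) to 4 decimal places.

-2.6775

Heun: k1 = f(x_n, y_n); k2 = f(x_n + h, y_n + h·k1); y_{n+1} = y_n + (h/2)·(k1 + k2).
x=0.000000, y=-2.000000:
  k1 = f(0.000000, -2.000000) = -3.940000
  k2 = f(0.150000, -2.591000) = -5.093695
  y ← -2.000000 + (0.15/2)·(-3.940000 + (-5.093695)) = -2.677527
y(0.15) ≈ -2.6775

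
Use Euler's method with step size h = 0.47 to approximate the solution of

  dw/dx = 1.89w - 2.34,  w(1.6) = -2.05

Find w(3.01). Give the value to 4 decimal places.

Euler: w_{n+1} = w_n + h·f(x_n, w_n).
x=1.600000, w=-2.050000: f=-6.214500 → w ← -2.050000 + 0.47·(-6.214500) = -4.970815
x=2.070000, w=-4.970815: f=-11.734840 → w ← -4.970815 + 0.47·(-11.734840) = -10.486190
x=2.540000, w=-10.486190: f=-22.158899 → w ← -10.486190 + 0.47·(-22.158899) = -20.900873
w(3.01) ≈ -20.9009

-20.9009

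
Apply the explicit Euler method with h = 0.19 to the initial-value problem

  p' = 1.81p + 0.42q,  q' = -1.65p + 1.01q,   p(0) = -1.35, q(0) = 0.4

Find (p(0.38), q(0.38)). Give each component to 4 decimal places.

Euler on (p,q): p_{n+1} = p_n + h·p', q_{n+1} = q_n + h·q'.
0.000000: (-1.350000, 0.400000); f=(-2.275500, 2.631500) → (-1.782345, 0.899985)
0.190000: (-1.782345, 0.899985); f=(-2.848051, 3.849854) → (-2.323475, 1.631457)
(p(0.38), q(0.38)) ≈ (-2.3235, 1.6315)

-2.3235, 1.6315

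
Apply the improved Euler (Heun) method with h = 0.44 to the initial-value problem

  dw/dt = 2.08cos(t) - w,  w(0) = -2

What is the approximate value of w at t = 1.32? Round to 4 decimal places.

Heun: k1 = f(t_n, w_n); k2 = f(t_n + h, w_n + h·k1); w_{n+1} = w_n + (h/2)·(k1 + k2).
t=0.000000, w=-2.000000:
  k1 = f(0.000000, -2.000000) = 4.080000
  k2 = f(0.440000, -0.204800) = 2.086683
  w ← -2.000000 + (0.44/2)·(4.080000 + 2.086683) = -0.643330
t=0.440000, w=-0.643330:
  k1 = f(0.440000, -0.643330) = 2.525213
  k2 = f(0.880000, 0.467764) = 0.857510
  w ← -0.643330 + (0.44/2)·(2.525213 + 0.857510) = 0.100869
t=0.880000, w=0.100869:
  k1 = f(0.880000, 0.100869) = 1.224405
  k2 = f(1.320000, 0.639608) = -0.123403
  w ← 0.100869 + (0.44/2)·(1.224405 + (-0.123403)) = 0.343090
w(1.32) ≈ 0.3431

0.3431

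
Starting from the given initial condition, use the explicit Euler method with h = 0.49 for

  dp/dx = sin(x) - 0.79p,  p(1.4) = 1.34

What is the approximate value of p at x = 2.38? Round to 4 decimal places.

Euler: p_{n+1} = p_n + h·f(x_n, p_n).
x=1.400000, p=1.340000: f=-0.073150 → p ← 1.340000 + 0.49·(-0.073150) = 1.304156
x=1.890000, p=1.304156: f=-0.080798 → p ← 1.304156 + 0.49·(-0.080798) = 1.264565
p(2.38) ≈ 1.2646

1.2646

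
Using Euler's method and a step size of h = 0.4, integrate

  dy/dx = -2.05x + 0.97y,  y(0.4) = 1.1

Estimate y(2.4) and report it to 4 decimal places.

-2.6615

Euler: y_{n+1} = y_n + h·f(x_n, y_n).
x=0.400000, y=1.100000: f=0.247000 → y ← 1.100000 + 0.4·0.247000 = 1.198800
x=0.800000, y=1.198800: f=-0.477164 → y ← 1.198800 + 0.4·(-0.477164) = 1.007934
x=1.200000, y=1.007934: f=-1.482304 → y ← 1.007934 + 0.4·(-1.482304) = 0.415013
x=1.600000, y=0.415013: f=-2.877437 → y ← 0.415013 + 0.4·(-2.877437) = -0.735962
x=2.000000, y=-0.735962: f=-4.813883 → y ← -0.735962 + 0.4·(-4.813883) = -2.661515
y(2.4) ≈ -2.6615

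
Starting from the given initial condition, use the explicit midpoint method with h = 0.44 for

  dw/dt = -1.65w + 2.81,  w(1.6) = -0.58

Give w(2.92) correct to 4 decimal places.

1.3484

Midpoint: k1 = f(t_n, w_n); k2 = f(t_n + h/2, w_n + (h/2)·k1); w_{n+1} = w_n + h·k2.
t=1.600000, w=-0.580000:
  k1 = f(1.600000, -0.580000) = 3.767000
  k2 = f(1.820000, 0.248740) = 2.399579
  w ← -0.580000 + 0.44·2.399579 = 0.475815
t=2.040000, w=0.475815:
  k1 = f(2.040000, 0.475815) = 2.024906
  k2 = f(2.260000, 0.921294) = 1.289865
  w ← 0.475815 + 0.44·1.289865 = 1.043355
t=2.480000, w=1.043355:
  k1 = f(2.480000, 1.043355) = 1.088464
  k2 = f(2.700000, 1.282817) = 0.693351
  w ← 1.043355 + 0.44·0.693351 = 1.348430
w(2.92) ≈ 1.3484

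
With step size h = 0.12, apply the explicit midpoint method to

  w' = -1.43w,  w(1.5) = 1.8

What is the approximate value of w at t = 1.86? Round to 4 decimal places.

Midpoint: k1 = f(t_n, w_n); k2 = f(t_n + h/2, w_n + (h/2)·k1); w_{n+1} = w_n + h·k2.
t=1.500000, w=1.800000:
  k1 = f(1.500000, 1.800000) = -2.574000
  k2 = f(1.560000, 1.645560) = -2.353151
  w ← 1.800000 + 0.12·(-2.353151) = 1.517622
t=1.620000, w=1.517622:
  k1 = f(1.620000, 1.517622) = -2.170199
  k2 = f(1.680000, 1.387410) = -1.983996
  w ← 1.517622 + 0.12·(-1.983996) = 1.279542
t=1.740000, w=1.279542:
  k1 = f(1.740000, 1.279542) = -1.829746
  k2 = f(1.800000, 1.169758) = -1.672753
  w ← 1.279542 + 0.12·(-1.672753) = 1.078812
w(1.86) ≈ 1.0788

1.0788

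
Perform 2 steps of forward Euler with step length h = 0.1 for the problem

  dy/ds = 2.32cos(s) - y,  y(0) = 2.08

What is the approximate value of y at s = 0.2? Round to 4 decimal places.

Euler: y_{n+1} = y_n + h·f(s_n, y_n).
s=0.000000, y=2.080000: f=0.240000 → y ← 2.080000 + 0.1·0.240000 = 2.104000
s=0.100000, y=2.104000: f=0.204410 → y ← 2.104000 + 0.1·0.204410 = 2.124441
y(0.2) ≈ 2.1244

2.1244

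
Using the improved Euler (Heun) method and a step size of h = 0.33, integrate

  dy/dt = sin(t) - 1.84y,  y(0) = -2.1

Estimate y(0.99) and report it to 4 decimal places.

Heun: k1 = f(t_n, y_n); k2 = f(t_n + h, y_n + h·k1); y_{n+1} = y_n + (h/2)·(k1 + k2).
t=0.000000, y=-2.100000:
  k1 = f(0.000000, -2.100000) = 3.864000
  k2 = f(0.330000, -0.824880) = 1.841822
  y ← -2.100000 + (0.33/2)·(3.864000 + 1.841822) = -1.158539
t=0.330000, y=-1.158539:
  k1 = f(0.330000, -1.158539) = 2.455755
  k2 = f(0.660000, -0.348140) = 1.253695
  y ← -1.158539 + (0.33/2)·(2.455755 + 1.253695) = -0.546480
t=0.660000, y=-0.546480:
  k1 = f(0.660000, -0.546480) = 1.618640
  k2 = f(0.990000, -0.012329) = 0.858711
  y ← -0.546480 + (0.33/2)·(1.618640 + 0.858711) = -0.137717
y(0.99) ≈ -0.1377

-0.1377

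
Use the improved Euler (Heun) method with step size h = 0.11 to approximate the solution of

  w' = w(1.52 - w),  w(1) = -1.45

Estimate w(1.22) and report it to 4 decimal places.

-3.1419

Heun: k1 = f(x_n, w_n); k2 = f(x_n + h, w_n + h·k1); w_{n+1} = w_n + (h/2)·(k1 + k2).
x=1.000000, w=-1.450000:
  k1 = f(1.000000, -1.450000) = -4.306500
  k2 = f(1.110000, -1.923715) = -6.624726
  w ← -1.450000 + (0.11/2)·(-4.306500 + (-6.624726)) = -2.051217
x=1.110000, w=-2.051217:
  k1 = f(1.110000, -2.051217) = -7.325344
  k2 = f(1.220000, -2.857005) = -12.505127
  w ← -2.051217 + (0.11/2)·(-7.325344 + (-12.505127)) = -3.141893
w(1.22) ≈ -3.1419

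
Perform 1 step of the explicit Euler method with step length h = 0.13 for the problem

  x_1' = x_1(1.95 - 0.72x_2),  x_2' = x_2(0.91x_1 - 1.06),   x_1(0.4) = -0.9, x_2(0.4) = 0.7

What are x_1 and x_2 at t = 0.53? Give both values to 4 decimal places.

Euler on (x_1,x_2): x_1_{n+1} = x_1_n + h·x_1', x_2_{n+1} = x_2_n + h·x_2'.
0.400000: (-0.900000, 0.700000); f=(-1.301400, -1.315300) → (-1.069182, 0.529011)
(x_1(0.53), x_2(0.53)) ≈ (-1.0692, 0.5290)

-1.0692, 0.5290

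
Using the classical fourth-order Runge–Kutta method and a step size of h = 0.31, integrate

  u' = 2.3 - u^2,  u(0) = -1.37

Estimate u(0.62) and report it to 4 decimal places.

RK4: k1 = f(t_n, u_n); k2 = f(t_n + h/2, u_n + (h/2)·k1); k3 = f(t_n + h/2, u_n + (h/2)·k2); k4 = f(t_n + h, u_n + h·k3); u_{n+1} = u_n + (h/6)·(k1 + 2k2 + 2k3 + k4).
t=0.000000, u=-1.370000:
  k1 = f(0.000000, -1.370000) = 0.423100
  k2 = f(0.155000, -1.304420) = 0.598490
  k3 = f(0.155000, -1.277234) = 0.668673
  k4 = f(0.310000, -1.162711) = 0.948102
  u ← -1.370000 + (0.31/6)·(k1 + 2k2 + 2k3 + k4) = -1.168214
t=0.310000, u=-1.168214:
  k1 = f(0.310000, -1.168214) = 0.935275
  k2 = f(0.465000, -1.023247) = 1.252966
  k3 = f(0.465000, -0.974005) = 1.351315
  k4 = f(0.620000, -0.749307) = 1.738539
  u ← -1.168214 + (0.31/6)·(k1 + 2k2 + 2k3 + k4) = -0.760958
u(0.62) ≈ -0.7610

-0.7610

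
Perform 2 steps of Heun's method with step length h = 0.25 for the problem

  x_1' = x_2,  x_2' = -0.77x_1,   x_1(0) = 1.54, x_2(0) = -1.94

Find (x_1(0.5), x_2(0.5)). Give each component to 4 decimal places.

Heun on (x_1,x_2): k1 = f(t_n, state_n); k2 = f(t_n + h, state_n + h·k1); state_{n+1} = state_n + (h/2)·(k1 + k2).
0.000000: (1.540000, -1.940000)
  k1 = (-1.940000, -1.185800)
  predictor → (1.055000, -2.236450)
  k2 = (-2.236450, -0.812350)
  → (1.017944, -2.189769)
0.250000: (1.017944, -2.189769)
  k1 = (-2.189769, -0.783817)
  predictor → (0.470502, -2.385723)
  k2 = (-2.385723, -0.362286)
  → (0.446007, -2.333032)
(x_1(0.5), x_2(0.5)) ≈ (0.4460, -2.3330)

0.4460, -2.3330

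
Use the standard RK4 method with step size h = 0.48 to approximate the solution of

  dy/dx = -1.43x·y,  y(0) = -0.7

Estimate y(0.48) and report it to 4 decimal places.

-0.5937

RK4: k1 = f(x_n, y_n); k2 = f(x_n + h/2, y_n + (h/2)·k1); k3 = f(x_n + h/2, y_n + (h/2)·k2); k4 = f(x_n + h, y_n + h·k3); y_{n+1} = y_n + (h/6)·(k1 + 2k2 + 2k3 + k4).
x=0.000000, y=-0.700000:
  k1 = f(0.000000, -0.700000) = 0.000000
  k2 = f(0.240000, -0.700000) = 0.240240
  k3 = f(0.240000, -0.642342) = 0.220452
  k4 = f(0.480000, -0.594183) = 0.407847
  y ← -0.700000 + (0.48/6)·(k1 + 2k2 + 2k3 + k4) = -0.593662
y(0.48) ≈ -0.5937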